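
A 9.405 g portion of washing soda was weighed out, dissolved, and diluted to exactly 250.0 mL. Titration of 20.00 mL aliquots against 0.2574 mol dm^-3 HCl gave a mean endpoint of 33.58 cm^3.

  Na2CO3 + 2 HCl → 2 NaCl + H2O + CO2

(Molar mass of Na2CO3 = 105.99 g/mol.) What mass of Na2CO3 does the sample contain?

n(HCl) per titration = 0.03358 × 0.2574 = 8.643 × 10^-3 mol
From the 1:2 ratio, n(Na2CO3) in each aliquot = 1/2 × 8.643 × 10^-3 = 4.322 × 10^-3 mol
n(Na2CO3) in the whole flask = 4.322 × 10^-3 × 250.0/20.00 = 0.05402 mol
mass of Na2CO3 = 0.05402 × 105.99 = 5.726 g

5.726 g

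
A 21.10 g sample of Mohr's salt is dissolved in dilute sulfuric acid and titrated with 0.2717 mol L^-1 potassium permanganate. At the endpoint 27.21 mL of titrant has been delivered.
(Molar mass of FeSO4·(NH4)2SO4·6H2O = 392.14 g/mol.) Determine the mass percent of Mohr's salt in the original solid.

MnO4^- + 5 Fe^2+ + 8 H^+ → Mn^2+ + 5 Fe^3+ + 4 H2O
n(KMnO4) = 0.02721 L × 0.2717 mol/L = 7.393 × 10^-3 mol
From the 5:1 ratio, n(FeSO4·(NH4)2SO4·6H2O) = 5/1 × 7.393 × 10^-3 = 0.03696 mol
mass of FeSO4·(NH4)2SO4·6H2O = 0.03696 × 392.14 g/mol = 14.50 g
% FeSO4·(NH4)2SO4·6H2O = 14.50 / 21.10 × 100 = 68.70 %

68.70 %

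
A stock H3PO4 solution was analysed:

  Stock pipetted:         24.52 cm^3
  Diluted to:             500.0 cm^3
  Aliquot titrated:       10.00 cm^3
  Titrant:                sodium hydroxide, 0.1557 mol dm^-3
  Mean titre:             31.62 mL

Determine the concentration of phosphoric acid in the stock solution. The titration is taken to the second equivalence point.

H3PO4 + 2 NaOH → Na2HPO4 + 2 H2O
n(NaOH) = 0.03162 × 0.1557 = 4.923 × 10^-3 mol
From the 1:2 ratio, n(H3PO4) in the aliquot = 1/2 × 4.923 × 10^-3 = 2.462 × 10^-3 mol
[H3PO4]_dilute = 2.462 × 10^-3 / 0.01000 = 0.2462 mol/L
Dilution factor = 500.0 / 24.52 = 20.39
[H3PO4]_stock = 0.2462 × 20.39 = 5.020 mol/L

5.020 mol/L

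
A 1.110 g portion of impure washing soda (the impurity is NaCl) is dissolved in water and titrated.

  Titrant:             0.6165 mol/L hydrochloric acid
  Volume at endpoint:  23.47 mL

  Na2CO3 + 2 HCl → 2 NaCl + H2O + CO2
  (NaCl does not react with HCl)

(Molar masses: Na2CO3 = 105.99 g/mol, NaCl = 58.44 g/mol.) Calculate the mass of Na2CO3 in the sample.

n(HCl) = 0.02347 × 0.6165 = 0.01447 mol
Let x = n(Na2CO3), y = n(NaCl).
Titrant: 2x = 0.01447;  mass: 105.99x + 58.44y = 1.110
Solving, x = 7.235 × 10^-3 mol, y = 5.873 × 10^-3 mol
mass of Na2CO3 = 7.235 × 10^-3 × 105.99 = 0.7668 g

0.7668 g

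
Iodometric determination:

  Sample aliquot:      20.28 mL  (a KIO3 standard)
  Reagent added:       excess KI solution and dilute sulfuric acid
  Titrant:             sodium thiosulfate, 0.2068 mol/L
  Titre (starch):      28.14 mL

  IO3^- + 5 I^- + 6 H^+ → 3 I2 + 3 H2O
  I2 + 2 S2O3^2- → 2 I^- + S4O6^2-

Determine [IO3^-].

0.04783 mol/L

n(S2O3^2-) = 0.02814 × 0.2068 = 5.819 × 10^-3 mol
n(I2) = n(S2O3^2-)/2 = 2.910 × 10^-3 mol
From the 1:3 ratio, n(IO3^-) in the aliquot = 1/3 × 2.910 × 10^-3 = 9.699 × 10^-4 mol
[IO3^-] = 9.699 × 10^-4 / 0.02028 = 0.04783 mol/L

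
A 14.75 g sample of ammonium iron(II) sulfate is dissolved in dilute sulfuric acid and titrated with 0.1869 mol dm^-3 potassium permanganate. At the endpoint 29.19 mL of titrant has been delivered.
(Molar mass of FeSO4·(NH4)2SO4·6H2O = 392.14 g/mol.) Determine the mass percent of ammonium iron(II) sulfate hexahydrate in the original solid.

72.52 %

MnO4^- + 5 Fe^2+ + 8 H^+ → Mn^2+ + 5 Fe^3+ + 4 H2O
n(KMnO4) = 0.02919 L × 0.1869 mol/L = 5.456 × 10^-3 mol
From the 5:1 ratio, n(FeSO4·(NH4)2SO4·6H2O) = 5/1 × 5.456 × 10^-3 = 0.02728 mol
mass of FeSO4·(NH4)2SO4·6H2O = 0.02728 × 392.14 g/mol = 10.70 g
% FeSO4·(NH4)2SO4·6H2O = 10.70 / 14.75 × 100 = 72.52 %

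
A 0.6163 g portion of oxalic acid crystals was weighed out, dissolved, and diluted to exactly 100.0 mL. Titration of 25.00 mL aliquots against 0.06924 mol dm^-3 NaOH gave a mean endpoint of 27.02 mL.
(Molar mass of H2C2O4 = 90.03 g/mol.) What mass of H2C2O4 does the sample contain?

H2C2O4 + 2 NaOH → Na2C2O4 + 2 H2O
n(NaOH) per titration = 0.02702 × 0.06924 = 1.871 × 10^-3 mol
From the 1:2 ratio, n(H2C2O4) in each aliquot = 1/2 × 1.871 × 10^-3 = 9.354 × 10^-4 mol
n(H2C2O4) in the whole flask = 9.354 × 10^-4 × 100.0/25.00 = 3.742 × 10^-3 mol
mass of H2C2O4 = 3.742 × 10^-3 × 90.03 = 0.3369 g

0.3369 g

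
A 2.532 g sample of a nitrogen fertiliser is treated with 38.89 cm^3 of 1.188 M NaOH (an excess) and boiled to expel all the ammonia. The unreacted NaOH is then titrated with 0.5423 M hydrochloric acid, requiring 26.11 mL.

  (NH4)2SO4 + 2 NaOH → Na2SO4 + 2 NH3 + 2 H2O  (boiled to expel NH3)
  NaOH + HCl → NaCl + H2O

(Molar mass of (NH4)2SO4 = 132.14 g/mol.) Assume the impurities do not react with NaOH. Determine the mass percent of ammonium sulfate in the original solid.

n(NaOH) added = 0.03889 × 1.188 = 0.04620 mol
n(HCl) used in back-titration = 0.02611 × 0.5423 = 0.01416 mol
n(NaOH) left over = 0.01416 mol (1:1 ratio)
n(NaOH) consumed by analyte = 0.04620 − 0.01416 = 0.03204 mol
From the 1:2 ratio, n((NH4)2SO4) = 1/2 × 0.03204 = 0.01602 mol
mass of (NH4)2SO4 = 0.01602 × 132.14 = 2.117 g
% (NH4)2SO4 = 2.117 / 2.532 × 100 = 83.61 %

83.61 %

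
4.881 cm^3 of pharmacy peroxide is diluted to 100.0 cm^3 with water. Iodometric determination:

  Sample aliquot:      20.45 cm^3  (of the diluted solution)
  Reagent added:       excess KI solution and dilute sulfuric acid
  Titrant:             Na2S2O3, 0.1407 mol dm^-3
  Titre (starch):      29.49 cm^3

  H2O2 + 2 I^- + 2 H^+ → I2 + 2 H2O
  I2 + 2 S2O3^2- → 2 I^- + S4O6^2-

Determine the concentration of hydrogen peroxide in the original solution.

2.078 mol/L

n(S2O3^2-) = 0.02949 × 0.1407 = 4.149 × 10^-3 mol
n(I2) = n(S2O3^2-)/2 = 2.075 × 10^-3 mol
n(H2O2) in the aliquot = 2.075 × 10^-3 mol (1:1 ratio)
[H2O2]_dilute = 2.075 × 10^-3 / 0.02045 = 0.1014 mol/L
[H2O2]_original = 0.1014 × 100.0/4.881 = 2.078 mol/L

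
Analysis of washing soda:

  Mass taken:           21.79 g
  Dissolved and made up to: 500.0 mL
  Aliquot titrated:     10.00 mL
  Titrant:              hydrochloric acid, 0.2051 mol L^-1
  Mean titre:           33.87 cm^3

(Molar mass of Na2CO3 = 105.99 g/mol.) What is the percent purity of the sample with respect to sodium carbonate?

84.48 %

Na2CO3 + 2 HCl → 2 NaCl + H2O + CO2
n(HCl) per titration = 0.03387 × 0.2051 = 6.947 × 10^-3 mol
From the 1:2 ratio, n(Na2CO3) in each aliquot = 1/2 × 6.947 × 10^-3 = 3.473 × 10^-3 mol
n(Na2CO3) in the whole flask = 3.473 × 10^-3 × 500.0/10.00 = 0.1737 mol
mass of Na2CO3 = 0.1737 × 105.99 = 18.41 g
% Na2CO3 = 18.41 / 21.79 × 100 = 84.48 %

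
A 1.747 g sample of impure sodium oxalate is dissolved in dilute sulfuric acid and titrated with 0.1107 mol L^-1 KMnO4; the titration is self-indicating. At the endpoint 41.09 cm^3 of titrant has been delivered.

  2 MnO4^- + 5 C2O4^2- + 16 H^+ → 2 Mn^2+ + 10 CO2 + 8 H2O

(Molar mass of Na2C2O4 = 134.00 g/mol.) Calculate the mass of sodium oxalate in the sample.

1.524 g

n(KMnO4) = 0.04109 L × 0.1107 mol/L = 4.549 × 10^-3 mol
From the 5:2 ratio, n(Na2C2O4) = 5/2 × 4.549 × 10^-3 = 0.01137 mol
mass of Na2C2O4 = 0.01137 × 134.00 g/mol = 1.524 g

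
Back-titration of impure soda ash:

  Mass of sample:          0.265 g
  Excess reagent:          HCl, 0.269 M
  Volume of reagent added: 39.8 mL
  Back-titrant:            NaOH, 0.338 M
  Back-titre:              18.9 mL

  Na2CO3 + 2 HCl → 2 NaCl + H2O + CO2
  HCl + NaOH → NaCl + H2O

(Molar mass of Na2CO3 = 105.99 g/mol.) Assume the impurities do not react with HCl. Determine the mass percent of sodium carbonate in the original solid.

n(HCl) added = 0.0398 × 0.269 = 0.0107 mol
n(NaOH) used in back-titration = 0.0189 × 0.338 = 6.39 × 10^-3 mol
n(HCl) left over = 6.39 × 10^-3 mol (1:1 ratio)
n(HCl) consumed by analyte = 0.0107 − 6.39 × 10^-3 = 4.32 × 10^-3 mol
From the 1:2 ratio, n(Na2CO3) = 1/2 × 4.32 × 10^-3 = 2.16 × 10^-3 mol
mass of Na2CO3 = 2.16 × 10^-3 × 105.99 = 0.229 g
% Na2CO3 = 0.229 / 0.265 × 100 = 86.4 %

86.4 %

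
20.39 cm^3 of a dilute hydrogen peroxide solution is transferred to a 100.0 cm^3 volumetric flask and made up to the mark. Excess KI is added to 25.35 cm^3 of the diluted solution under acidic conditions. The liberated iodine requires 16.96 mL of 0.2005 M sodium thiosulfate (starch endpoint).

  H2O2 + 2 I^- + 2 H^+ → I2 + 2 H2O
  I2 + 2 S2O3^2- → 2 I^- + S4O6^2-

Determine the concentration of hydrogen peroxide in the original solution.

n(S2O3^2-) = 0.01696 × 0.2005 = 3.400 × 10^-3 mol
n(I2) = n(S2O3^2-)/2 = 1.700 × 10^-3 mol
n(H2O2) in the aliquot = 1.700 × 10^-3 mol (1:1 ratio)
[H2O2]_dilute = 1.700 × 10^-3 / 0.02535 = 0.06707 mol/L
[H2O2]_original = 0.06707 × 100.0/20.39 = 0.3289 mol/L

0.3289 M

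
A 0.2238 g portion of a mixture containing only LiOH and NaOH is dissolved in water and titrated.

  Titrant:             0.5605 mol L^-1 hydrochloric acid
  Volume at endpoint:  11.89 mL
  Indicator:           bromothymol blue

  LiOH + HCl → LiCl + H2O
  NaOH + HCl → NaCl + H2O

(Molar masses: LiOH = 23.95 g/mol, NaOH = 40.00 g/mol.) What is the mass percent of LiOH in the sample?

n(HCl) = 0.01189 × 0.5605 = 6.664 × 10^-3 mol
Let x = n(LiOH), y = n(NaOH).
Titrant: 1x + 1y = 6.664 × 10^-3;  mass: 23.95x + 40.00y = 0.2238
Solving, x = 2.665 × 10^-3 mol, y = 3.999 × 10^-3 mol
mass of LiOH = 2.665 × 10^-3 × 23.95 = 0.06383 g
% LiOH = 0.06383 / 0.2238 × 100 = 28.52 %

28.52 %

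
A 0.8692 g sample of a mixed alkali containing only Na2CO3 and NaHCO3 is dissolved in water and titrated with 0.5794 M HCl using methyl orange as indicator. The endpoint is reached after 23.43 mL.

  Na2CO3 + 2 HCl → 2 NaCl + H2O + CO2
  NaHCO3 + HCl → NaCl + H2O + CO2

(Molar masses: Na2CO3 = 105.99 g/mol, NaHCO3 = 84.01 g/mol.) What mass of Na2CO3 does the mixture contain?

0.4635 g

n(HCl) = 0.02343 × 0.5794 = 0.01358 mol
Let x = n(Na2CO3), y = n(NaHCO3).
Titrant: 2x + 1y = 0.01358;  mass: 105.99x + 84.01y = 0.8692
Solving, x = 4.373 × 10^-3 mol, y = 4.829 × 10^-3 mol
mass of Na2CO3 = 4.373 × 10^-3 × 105.99 = 0.4635 g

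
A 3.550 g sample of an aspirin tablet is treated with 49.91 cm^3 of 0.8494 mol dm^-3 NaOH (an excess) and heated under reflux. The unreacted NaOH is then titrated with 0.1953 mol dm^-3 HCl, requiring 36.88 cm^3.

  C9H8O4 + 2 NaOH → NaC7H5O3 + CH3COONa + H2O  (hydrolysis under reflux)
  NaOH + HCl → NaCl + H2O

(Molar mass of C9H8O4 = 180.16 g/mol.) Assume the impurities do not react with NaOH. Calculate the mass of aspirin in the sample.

n(NaOH) added = 0.04991 × 0.8494 = 0.04239 mol
n(HCl) used in back-titration = 0.03688 × 0.1953 = 7.203 × 10^-3 mol
n(NaOH) left over = 7.203 × 10^-3 mol (1:1 ratio)
n(NaOH) consumed by analyte = 0.04239 − 7.203 × 10^-3 = 0.03519 mol
From the 1:2 ratio, n(C9H8O4) = 1/2 × 0.03519 = 0.01760 mol
mass of C9H8O4 = 0.01760 × 180.16 = 3.170 g

3.170 g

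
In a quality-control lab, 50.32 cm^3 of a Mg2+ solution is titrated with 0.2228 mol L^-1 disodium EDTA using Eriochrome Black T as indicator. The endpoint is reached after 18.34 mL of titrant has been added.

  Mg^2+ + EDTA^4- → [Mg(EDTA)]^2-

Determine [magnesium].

n(EDTA) = 0.01834 L × 0.2228 mol/L = 4.086 × 10^-3 mol
n(Mg2+) = 4.086 × 10^-3 mol (1:1 mole ratio)
[Mg2+] = 4.086 × 10^-3 mol / 0.05032 L = 0.08120 mol/L

0.08120 mol/L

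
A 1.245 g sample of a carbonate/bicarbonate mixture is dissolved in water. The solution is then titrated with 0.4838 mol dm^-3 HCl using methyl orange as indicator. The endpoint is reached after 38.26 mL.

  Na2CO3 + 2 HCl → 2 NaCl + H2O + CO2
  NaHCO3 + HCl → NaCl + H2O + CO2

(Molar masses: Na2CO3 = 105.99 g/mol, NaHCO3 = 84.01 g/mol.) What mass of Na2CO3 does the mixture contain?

0.5298 g

n(HCl) = 0.03826 × 0.4838 = 0.01851 mol
Let x = n(Na2CO3), y = n(NaHCO3).
Titrant: 2x + 1y = 0.01851;  mass: 105.99x + 84.01y = 1.245
Solving, x = 4.998 × 10^-3 mol, y = 8.514 × 10^-3 mol
mass of Na2CO3 = 4.998 × 10^-3 × 105.99 = 0.5298 g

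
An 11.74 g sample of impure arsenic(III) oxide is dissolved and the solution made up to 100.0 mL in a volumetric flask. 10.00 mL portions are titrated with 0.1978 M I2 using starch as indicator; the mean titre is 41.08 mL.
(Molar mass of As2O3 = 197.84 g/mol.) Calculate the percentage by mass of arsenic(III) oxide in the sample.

As2O3 + 2 I2 + 2 H2O → As2O5 + 4 HI
n(I2) per titration = 0.04108 × 0.1978 = 8.126 × 10^-3 mol
From the 1:2 ratio, n(As2O3) in each aliquot = 1/2 × 8.126 × 10^-3 = 4.063 × 10^-3 mol
n(As2O3) in the whole flask = 4.063 × 10^-3 × 100.0/10.00 = 0.04063 mol
mass of As2O3 = 0.04063 × 197.84 = 8.038 g
% As2O3 = 8.038 / 11.74 × 100 = 68.47 %

68.47 %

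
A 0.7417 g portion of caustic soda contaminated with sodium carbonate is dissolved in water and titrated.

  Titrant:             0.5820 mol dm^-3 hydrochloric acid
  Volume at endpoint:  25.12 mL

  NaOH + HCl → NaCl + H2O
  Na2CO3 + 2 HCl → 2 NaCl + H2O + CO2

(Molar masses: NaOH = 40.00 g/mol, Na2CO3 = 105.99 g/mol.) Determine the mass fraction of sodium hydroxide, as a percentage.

n(HCl) = 0.02512 × 0.5820 = 0.01462 mol
Let x = n(NaOH), y = n(Na2CO3).
Titrant: 1x + 2y = 0.01462;  mass: 40.00x + 105.99y = 0.7417
Solving, x = 2.545 × 10^-3 mol, y = 6.037 × 10^-3 mol
mass of NaOH = 2.545 × 10^-3 × 40.00 = 0.1018 g
% NaOH = 0.1018 / 0.7417 × 100 = 13.73 %

13.73 %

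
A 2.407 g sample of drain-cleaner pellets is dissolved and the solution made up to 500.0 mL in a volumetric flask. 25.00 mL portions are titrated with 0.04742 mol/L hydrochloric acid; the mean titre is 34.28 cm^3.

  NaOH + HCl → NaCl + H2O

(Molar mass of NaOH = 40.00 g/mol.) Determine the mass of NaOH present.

1.300 g

n(HCl) per titration = 0.03428 × 0.04742 = 1.626 × 10^-3 mol
n(NaOH) in each aliquot = 1.626 × 10^-3 mol (1:1 ratio)
n(NaOH) in the whole flask = 1.626 × 10^-3 × 500.0/25.00 = 0.03251 mol
mass of NaOH = 0.03251 × 40.00 = 1.300 g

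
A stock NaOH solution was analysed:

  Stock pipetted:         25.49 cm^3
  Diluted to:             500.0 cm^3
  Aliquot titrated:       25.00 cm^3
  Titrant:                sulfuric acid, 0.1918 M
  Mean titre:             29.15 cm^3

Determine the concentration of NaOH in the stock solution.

8.774 M

2 NaOH + H2SO4 → Na2SO4 + 2 H2O
n(H2SO4) = 0.02915 × 0.1918 = 5.591 × 10^-3 mol
From the 2:1 ratio, n(NaOH) in the aliquot = 2/1 × 5.591 × 10^-3 = 0.01118 mol
[NaOH]_dilute = 0.01118 / 0.02500 = 0.4473 mol/L
Dilution factor = 500.0 / 25.49 = 19.62
[NaOH]_stock = 0.4473 × 19.62 = 8.774 mol/L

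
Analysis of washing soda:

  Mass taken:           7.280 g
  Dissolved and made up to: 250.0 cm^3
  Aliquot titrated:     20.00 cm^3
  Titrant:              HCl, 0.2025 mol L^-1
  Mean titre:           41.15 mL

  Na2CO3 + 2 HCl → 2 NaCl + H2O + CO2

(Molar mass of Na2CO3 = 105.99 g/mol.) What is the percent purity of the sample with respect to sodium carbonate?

75.82 %

n(HCl) per titration = 0.04115 × 0.2025 = 8.333 × 10^-3 mol
From the 1:2 ratio, n(Na2CO3) in each aliquot = 1/2 × 8.333 × 10^-3 = 4.166 × 10^-3 mol
n(Na2CO3) in the whole flask = 4.166 × 10^-3 × 250.0/20.00 = 0.05208 mol
mass of Na2CO3 = 0.05208 × 105.99 = 5.520 g
% Na2CO3 = 5.520 / 7.280 × 100 = 75.82 %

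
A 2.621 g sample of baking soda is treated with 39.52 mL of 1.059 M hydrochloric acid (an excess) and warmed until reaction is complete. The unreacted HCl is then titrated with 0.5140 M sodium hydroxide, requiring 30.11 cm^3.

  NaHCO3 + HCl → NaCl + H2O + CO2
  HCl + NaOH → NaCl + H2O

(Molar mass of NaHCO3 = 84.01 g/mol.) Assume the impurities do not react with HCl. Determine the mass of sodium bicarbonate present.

2.216 g

n(HCl) added = 0.03952 × 1.059 = 0.04185 mol
n(NaOH) used in back-titration = 0.03011 × 0.5140 = 0.01548 mol
n(HCl) left over = 0.01548 mol (1:1 ratio)
n(HCl) consumed by analyte = 0.04185 − 0.01548 = 0.02638 mol
n(NaHCO3) = 0.02638 mol (1:1 ratio)
mass of NaHCO3 = 0.02638 × 84.01 = 2.216 g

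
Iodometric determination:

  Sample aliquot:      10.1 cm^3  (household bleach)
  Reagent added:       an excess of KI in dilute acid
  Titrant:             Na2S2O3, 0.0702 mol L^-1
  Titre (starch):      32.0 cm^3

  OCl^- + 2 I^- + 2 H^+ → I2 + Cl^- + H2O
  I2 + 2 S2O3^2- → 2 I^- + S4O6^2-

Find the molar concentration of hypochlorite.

n(S2O3^2-) = 0.0320 × 0.0702 = 2.25 × 10^-3 mol
n(I2) = n(S2O3^2-)/2 = 1.12 × 10^-3 mol
n(OCl^-) in the aliquot = 1.12 × 10^-3 mol (1:1 ratio)
[OCl^-] = 1.12 × 10^-3 / 0.0101 = 0.111 mol/L

0.111 mol/L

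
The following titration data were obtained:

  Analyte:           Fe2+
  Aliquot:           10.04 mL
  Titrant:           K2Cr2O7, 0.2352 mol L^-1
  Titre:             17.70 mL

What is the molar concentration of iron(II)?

Cr2O7^2- + 6 Fe^2+ + 14 H^+ → 2 Cr^3+ + 6 Fe^3+ + 7 H2O
n(K2Cr2O7) = 0.01770 L × 0.2352 mol/L = 4.163 × 10^-3 mol
From the 6:1 mole ratio, n(Fe2+) = 6/1 × 4.163 × 10^-3 = 0.02498 mol
[Fe2+] = 0.02498 mol / 0.01004 L = 2.488 mol/L

2.488 mol/L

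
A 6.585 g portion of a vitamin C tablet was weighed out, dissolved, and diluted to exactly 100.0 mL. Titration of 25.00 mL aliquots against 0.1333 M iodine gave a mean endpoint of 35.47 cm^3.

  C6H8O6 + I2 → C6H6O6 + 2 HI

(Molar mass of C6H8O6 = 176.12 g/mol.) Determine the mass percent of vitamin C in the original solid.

50.58 %

n(I2) per titration = 0.03547 × 0.1333 = 4.728 × 10^-3 mol
n(C6H8O6) in each aliquot = 4.728 × 10^-3 mol (1:1 ratio)
n(C6H8O6) in the whole flask = 4.728 × 10^-3 × 100.0/25.00 = 0.01891 mol
mass of C6H8O6 = 0.01891 × 176.12 = 3.331 g
% C6H8O6 = 3.331 / 6.585 × 100 = 50.58 %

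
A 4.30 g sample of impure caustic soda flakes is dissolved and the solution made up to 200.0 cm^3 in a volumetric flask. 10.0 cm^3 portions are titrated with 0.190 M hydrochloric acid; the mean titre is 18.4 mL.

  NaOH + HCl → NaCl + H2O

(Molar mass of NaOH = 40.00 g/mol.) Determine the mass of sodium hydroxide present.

2.80 g

n(HCl) per titration = 0.0184 × 0.190 = 3.50 × 10^-3 mol
n(NaOH) in each aliquot = 3.50 × 10^-3 mol (1:1 ratio)
n(NaOH) in the whole flask = 3.50 × 10^-3 × 200.0/10.0 = 0.0699 mol
mass of NaOH = 0.0699 × 40.00 = 2.80 g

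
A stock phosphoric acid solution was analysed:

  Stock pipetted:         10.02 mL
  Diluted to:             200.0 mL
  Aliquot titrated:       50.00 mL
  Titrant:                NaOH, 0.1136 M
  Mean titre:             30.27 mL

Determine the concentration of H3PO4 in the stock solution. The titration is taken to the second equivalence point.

H3PO4 + 2 NaOH → Na2HPO4 + 2 H2O
n(NaOH) = 0.03027 × 0.1136 = 3.439 × 10^-3 mol
From the 1:2 ratio, n(H3PO4) in the aliquot = 1/2 × 3.439 × 10^-3 = 1.719 × 10^-3 mol
[H3PO4]_dilute = 1.719 × 10^-3 / 0.05000 = 0.03439 mol/L
Dilution factor = 200.0 / 10.02 = 19.96
[H3PO4]_stock = 0.03439 × 19.96 = 0.6864 mol/L

0.6864 M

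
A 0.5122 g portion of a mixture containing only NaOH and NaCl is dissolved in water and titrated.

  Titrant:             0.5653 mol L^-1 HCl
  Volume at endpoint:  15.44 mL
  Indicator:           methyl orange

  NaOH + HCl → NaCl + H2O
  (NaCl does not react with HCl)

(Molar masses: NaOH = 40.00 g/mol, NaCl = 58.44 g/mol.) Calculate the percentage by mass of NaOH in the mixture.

68.16 %

n(HCl) = 0.01544 × 0.5653 = 8.728 × 10^-3 mol
Let x = n(NaOH), y = n(NaCl).
Titrant: 1x = 8.728 × 10^-3;  mass: 40.00x + 58.44y = 0.5122
Solving, x = 8.728 × 10^-3 mol, y = 2.790 × 10^-3 mol
mass of NaOH = 8.728 × 10^-3 × 40.00 = 0.3491 g
% NaOH = 0.3491 / 0.5122 × 100 = 68.16 %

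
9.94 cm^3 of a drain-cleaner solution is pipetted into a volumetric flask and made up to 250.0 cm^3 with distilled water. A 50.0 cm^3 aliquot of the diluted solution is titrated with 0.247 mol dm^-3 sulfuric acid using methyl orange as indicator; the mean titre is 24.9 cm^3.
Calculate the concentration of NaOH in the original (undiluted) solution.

2 NaOH + H2SO4 → Na2SO4 + 2 H2O
n(H2SO4) = 0.0249 × 0.247 = 6.15 × 10^-3 mol
From the 2:1 ratio, n(NaOH) in the aliquot = 2/1 × 6.15 × 10^-3 = 0.0123 mol
[NaOH]_dilute = 0.0123 / 0.0500 = 0.246 mol/L
Dilution factor = 250.0 / 9.94 = 25.15
[NaOH]_stock = 0.246 × 25.15 = 6.19 mol/L

6.19 mol/L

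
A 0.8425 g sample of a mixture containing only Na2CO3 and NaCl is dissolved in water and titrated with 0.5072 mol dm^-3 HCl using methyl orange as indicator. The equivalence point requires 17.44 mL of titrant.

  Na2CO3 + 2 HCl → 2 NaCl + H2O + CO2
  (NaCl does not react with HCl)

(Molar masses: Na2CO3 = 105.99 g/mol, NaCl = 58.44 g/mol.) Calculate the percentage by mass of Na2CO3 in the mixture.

n(HCl) = 0.01744 × 0.5072 = 8.846 × 10^-3 mol
Let x = n(Na2CO3), y = n(NaCl).
Titrant: 2x = 8.846 × 10^-3;  mass: 105.99x + 58.44y = 0.8425
Solving, x = 4.423 × 10^-3 mol, y = 6.395 × 10^-3 mol
mass of Na2CO3 = 4.423 × 10^-3 × 105.99 = 0.4688 g
% Na2CO3 = 0.4688 / 0.8425 × 100 = 55.64 %

55.64 %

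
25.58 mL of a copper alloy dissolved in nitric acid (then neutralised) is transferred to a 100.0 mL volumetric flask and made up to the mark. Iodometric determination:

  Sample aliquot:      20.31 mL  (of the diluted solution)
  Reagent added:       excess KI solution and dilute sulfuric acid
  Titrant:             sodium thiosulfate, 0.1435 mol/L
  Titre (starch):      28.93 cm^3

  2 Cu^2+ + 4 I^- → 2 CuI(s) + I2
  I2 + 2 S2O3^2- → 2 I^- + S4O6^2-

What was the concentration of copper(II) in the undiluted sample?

0.7991 mol/L

n(S2O3^2-) = 0.02893 × 0.1435 = 4.151 × 10^-3 mol
n(I2) = n(S2O3^2-)/2 = 2.076 × 10^-3 mol
From the 2:1 ratio, n(Cu2+) in the aliquot = 2/1 × 2.076 × 10^-3 = 4.151 × 10^-3 mol
[Cu2+]_dilute = 4.151 × 10^-3 / 0.02031 = 0.2044 mol/L
[Cu2+]_original = 0.2044 × 100.0/25.58 = 0.7991 mol/L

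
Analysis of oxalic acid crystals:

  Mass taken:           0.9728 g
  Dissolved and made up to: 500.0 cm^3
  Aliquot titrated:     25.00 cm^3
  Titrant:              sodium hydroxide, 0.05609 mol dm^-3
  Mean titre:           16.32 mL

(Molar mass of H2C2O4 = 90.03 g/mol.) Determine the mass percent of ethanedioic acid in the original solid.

H2C2O4 + 2 NaOH → Na2C2O4 + 2 H2O
n(NaOH) per titration = 0.01632 × 0.05609 = 9.154 × 10^-4 mol
From the 1:2 ratio, n(H2C2O4) in each aliquot = 1/2 × 9.154 × 10^-4 = 4.577 × 10^-4 mol
n(H2C2O4) in the whole flask = 4.577 × 10^-4 × 500.0/25.00 = 9.154 × 10^-3 mol
mass of H2C2O4 = 9.154 × 10^-3 × 90.03 = 0.8241 g
% H2C2O4 = 0.8241 / 0.9728 × 100 = 84.72 %

84.72 %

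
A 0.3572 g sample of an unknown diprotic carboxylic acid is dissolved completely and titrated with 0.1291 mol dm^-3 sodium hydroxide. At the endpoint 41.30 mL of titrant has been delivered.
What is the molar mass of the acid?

n(NaOH) = 0.04130 L × 0.1291 mol/L = 5.332 × 10^-3 mol
From the 1:2 ratio, n(H2A) = 1/2 × 5.332 × 10^-3 = 2.666 × 10^-3 mol
M = m / n = 0.3572 g / 2.666 × 10^-3 mol = 134.0 g/mol

134.0 g/mol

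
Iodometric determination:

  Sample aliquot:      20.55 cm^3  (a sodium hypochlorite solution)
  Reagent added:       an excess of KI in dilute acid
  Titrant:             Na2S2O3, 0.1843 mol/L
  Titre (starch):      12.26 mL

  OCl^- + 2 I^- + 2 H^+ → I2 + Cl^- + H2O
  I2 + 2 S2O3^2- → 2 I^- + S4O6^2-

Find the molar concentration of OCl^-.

n(S2O3^2-) = 0.01226 × 0.1843 = 2.260 × 10^-3 mol
n(I2) = n(S2O3^2-)/2 = 1.130 × 10^-3 mol
n(OCl^-) in the aliquot = 1.130 × 10^-3 mol (1:1 ratio)
[OCl^-] = 1.130 × 10^-3 / 0.02055 = 0.05498 mol/L

0.05498 mol/L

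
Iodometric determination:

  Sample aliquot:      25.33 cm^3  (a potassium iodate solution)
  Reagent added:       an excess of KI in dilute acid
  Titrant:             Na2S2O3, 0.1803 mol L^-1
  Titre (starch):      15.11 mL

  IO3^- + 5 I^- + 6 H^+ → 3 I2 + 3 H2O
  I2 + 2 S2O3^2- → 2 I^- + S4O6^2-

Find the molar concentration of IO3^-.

0.01793 mol/L

n(S2O3^2-) = 0.01511 × 0.1803 = 2.724 × 10^-3 mol
n(I2) = n(S2O3^2-)/2 = 1.362 × 10^-3 mol
From the 1:3 ratio, n(IO3^-) in the aliquot = 1/3 × 1.362 × 10^-3 = 4.541 × 10^-4 mol
[IO3^-] = 4.541 × 10^-4 / 0.02533 = 0.01793 mol/L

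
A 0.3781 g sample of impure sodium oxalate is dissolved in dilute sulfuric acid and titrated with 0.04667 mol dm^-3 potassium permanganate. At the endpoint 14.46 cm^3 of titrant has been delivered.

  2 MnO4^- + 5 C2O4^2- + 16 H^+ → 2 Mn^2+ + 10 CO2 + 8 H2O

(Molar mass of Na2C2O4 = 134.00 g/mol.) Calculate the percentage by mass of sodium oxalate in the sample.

59.79 %

n(KMnO4) = 0.01446 L × 0.04667 mol/L = 6.748 × 10^-4 mol
From the 5:2 ratio, n(Na2C2O4) = 5/2 × 6.748 × 10^-4 = 1.687 × 10^-3 mol
mass of Na2C2O4 = 1.687 × 10^-3 × 134.00 g/mol = 0.2261 g
% Na2C2O4 = 0.2261 / 0.3781 × 100 = 59.79 %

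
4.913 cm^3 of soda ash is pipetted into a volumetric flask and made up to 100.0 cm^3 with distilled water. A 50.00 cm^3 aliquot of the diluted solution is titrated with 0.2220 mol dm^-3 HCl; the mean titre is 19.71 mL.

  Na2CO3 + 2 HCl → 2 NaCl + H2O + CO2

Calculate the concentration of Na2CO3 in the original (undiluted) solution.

n(HCl) = 0.01971 × 0.2220 = 4.376 × 10^-3 mol
From the 1:2 ratio, n(Na2CO3) in the aliquot = 1/2 × 4.376 × 10^-3 = 2.188 × 10^-3 mol
[Na2CO3]_dilute = 2.188 × 10^-3 / 0.05000 = 0.04376 mol/L
Dilution factor = 100.0 / 4.913 = 20.35
[Na2CO3]_stock = 0.04376 × 20.35 = 0.8906 mol/L

0.8906 mol/L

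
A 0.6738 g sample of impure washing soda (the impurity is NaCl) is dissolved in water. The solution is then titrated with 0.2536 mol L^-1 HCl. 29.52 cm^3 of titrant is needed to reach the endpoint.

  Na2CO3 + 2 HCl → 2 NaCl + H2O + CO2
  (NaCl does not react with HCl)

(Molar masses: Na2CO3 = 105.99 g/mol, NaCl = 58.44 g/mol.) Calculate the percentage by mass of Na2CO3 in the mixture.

n(HCl) = 0.02952 × 0.2536 = 7.486 × 10^-3 mol
Let x = n(Na2CO3), y = n(NaCl).
Titrant: 2x = 7.486 × 10^-3;  mass: 105.99x + 58.44y = 0.6738
Solving, x = 3.743 × 10^-3 mol, y = 4.741 × 10^-3 mol
mass of Na2CO3 = 3.743 × 10^-3 × 105.99 = 0.3967 g
% Na2CO3 = 0.3967 / 0.6738 × 100 = 58.88 %

58.88 %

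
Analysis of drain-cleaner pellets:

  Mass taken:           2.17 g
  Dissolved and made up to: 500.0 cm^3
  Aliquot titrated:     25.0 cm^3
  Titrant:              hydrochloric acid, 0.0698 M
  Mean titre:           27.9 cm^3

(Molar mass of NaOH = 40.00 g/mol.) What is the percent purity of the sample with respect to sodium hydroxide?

71.8 %

NaOH + HCl → NaCl + H2O
n(HCl) per titration = 0.0279 × 0.0698 = 1.95 × 10^-3 mol
n(NaOH) in each aliquot = 1.95 × 10^-3 mol (1:1 ratio)
n(NaOH) in the whole flask = 1.95 × 10^-3 × 500.0/25.0 = 0.0389 mol
mass of NaOH = 0.0389 × 40.00 = 1.56 g
% NaOH = 1.56 / 2.17 × 100 = 71.8 %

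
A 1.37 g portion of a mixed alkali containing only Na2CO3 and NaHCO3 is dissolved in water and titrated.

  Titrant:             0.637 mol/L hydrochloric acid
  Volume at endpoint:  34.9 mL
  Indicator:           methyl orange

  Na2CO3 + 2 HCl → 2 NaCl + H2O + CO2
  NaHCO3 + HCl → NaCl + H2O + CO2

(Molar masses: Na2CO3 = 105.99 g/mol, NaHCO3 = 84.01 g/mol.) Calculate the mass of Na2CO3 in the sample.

0.850 g

n(HCl) = 0.0349 × 0.637 = 0.0222 mol
Let x = n(Na2CO3), y = n(NaHCO3).
Titrant: 2x + 1y = 0.0222;  mass: 105.99x + 84.01y = 1.37
Solving, x = 8.02 × 10^-3 mol, y = 6.19 × 10^-3 mol
mass of Na2CO3 = 8.02 × 10^-3 × 105.99 = 0.850 g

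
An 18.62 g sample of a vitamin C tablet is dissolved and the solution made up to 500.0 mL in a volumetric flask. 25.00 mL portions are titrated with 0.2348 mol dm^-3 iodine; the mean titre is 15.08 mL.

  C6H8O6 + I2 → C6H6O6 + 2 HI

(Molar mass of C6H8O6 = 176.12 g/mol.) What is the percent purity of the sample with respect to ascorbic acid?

n(I2) per titration = 0.01508 × 0.2348 = 3.541 × 10^-3 mol
n(C6H8O6) in each aliquot = 3.541 × 10^-3 mol (1:1 ratio)
n(C6H8O6) in the whole flask = 3.541 × 10^-3 × 500.0/25.00 = 0.07082 mol
mass of C6H8O6 = 0.07082 × 176.12 = 12.47 g
% C6H8O6 = 12.47 / 18.62 × 100 = 66.98 %

66.98 %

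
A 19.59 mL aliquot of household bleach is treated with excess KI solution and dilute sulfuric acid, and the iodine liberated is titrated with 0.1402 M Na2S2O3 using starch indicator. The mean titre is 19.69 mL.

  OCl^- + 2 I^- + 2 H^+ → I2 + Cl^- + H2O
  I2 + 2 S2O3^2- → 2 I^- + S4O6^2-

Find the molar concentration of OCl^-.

n(S2O3^2-) = 0.01969 × 0.1402 = 2.761 × 10^-3 mol
n(I2) = n(S2O3^2-)/2 = 1.380 × 10^-3 mol
n(OCl^-) in the aliquot = 1.380 × 10^-3 mol (1:1 ratio)
[OCl^-] = 1.380 × 10^-3 / 0.01959 = 0.07046 mol/L

0.07046 M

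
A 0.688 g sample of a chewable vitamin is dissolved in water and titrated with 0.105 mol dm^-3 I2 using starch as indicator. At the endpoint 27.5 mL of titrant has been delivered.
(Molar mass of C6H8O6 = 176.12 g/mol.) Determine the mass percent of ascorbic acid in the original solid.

C6H8O6 + I2 → C6H6O6 + 2 HI
n(I2) = 0.0275 L × 0.105 mol/L = 2.89 × 10^-3 mol
n(C6H8O6) = 2.89 × 10^-3 mol (1:1 ratio)
mass of C6H8O6 = 2.89 × 10^-3 × 176.12 g/mol = 0.509 g
% C6H8O6 = 0.509 / 0.688 × 100 = 73.9 %

73.9 %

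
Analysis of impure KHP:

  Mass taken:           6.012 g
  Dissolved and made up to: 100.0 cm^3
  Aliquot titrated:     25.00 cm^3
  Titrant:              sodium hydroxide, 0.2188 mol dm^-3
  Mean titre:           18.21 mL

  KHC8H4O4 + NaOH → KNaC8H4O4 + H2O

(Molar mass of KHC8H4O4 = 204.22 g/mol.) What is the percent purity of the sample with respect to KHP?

n(NaOH) per titration = 0.01821 × 0.2188 = 3.984 × 10^-3 mol
n(KHC8H4O4) in each aliquot = 3.984 × 10^-3 mol (1:1 ratio)
n(KHC8H4O4) in the whole flask = 3.984 × 10^-3 × 100.0/25.00 = 0.01594 mol
mass of KHC8H4O4 = 0.01594 × 204.22 = 3.255 g
% KHC8H4O4 = 3.255 / 6.012 × 100 = 54.14 %

54.14 %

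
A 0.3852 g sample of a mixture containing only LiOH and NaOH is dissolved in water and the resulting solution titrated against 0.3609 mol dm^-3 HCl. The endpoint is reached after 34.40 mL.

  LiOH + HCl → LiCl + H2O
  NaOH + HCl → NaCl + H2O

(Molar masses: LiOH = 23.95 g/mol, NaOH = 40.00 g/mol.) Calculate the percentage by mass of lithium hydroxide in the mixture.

n(HCl) = 0.03440 × 0.3609 = 0.01241 mol
Let x = n(LiOH), y = n(NaOH).
Titrant: 1x + 1y = 0.01241;  mass: 23.95x + 40.00y = 0.3852
Solving, x = 6.941 × 10^-3 mol, y = 5.474 × 10^-3 mol
mass of LiOH = 6.941 × 10^-3 × 23.95 = 0.1662 g
% LiOH = 0.1662 / 0.3852 × 100 = 43.15 %

43.15 %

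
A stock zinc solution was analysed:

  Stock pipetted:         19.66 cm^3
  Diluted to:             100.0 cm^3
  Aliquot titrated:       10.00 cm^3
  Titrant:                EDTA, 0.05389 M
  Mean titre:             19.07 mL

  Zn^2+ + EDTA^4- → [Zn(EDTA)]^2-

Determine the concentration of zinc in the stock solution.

0.5227 M

n(EDTA) = 0.01907 × 0.05389 = 1.028 × 10^-3 mol
n(Zn2+) in the aliquot = 1.028 × 10^-3 mol (1:1 ratio)
[Zn2+]_dilute = 1.028 × 10^-3 / 0.01000 = 0.1028 mol/L
Dilution factor = 100.0 / 19.66 = 5.086
[Zn2+]_stock = 0.1028 × 5.086 = 0.5227 mol/L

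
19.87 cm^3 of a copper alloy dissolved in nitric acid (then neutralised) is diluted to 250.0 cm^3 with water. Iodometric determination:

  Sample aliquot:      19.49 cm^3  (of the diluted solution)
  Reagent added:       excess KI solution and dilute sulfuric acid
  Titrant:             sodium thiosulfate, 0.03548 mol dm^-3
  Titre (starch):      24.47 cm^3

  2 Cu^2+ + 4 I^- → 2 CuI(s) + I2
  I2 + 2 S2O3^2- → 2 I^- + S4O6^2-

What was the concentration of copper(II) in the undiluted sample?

0.5605 mol/L

n(S2O3^2-) = 0.02447 × 0.03548 = 8.682 × 10^-4 mol
n(I2) = n(S2O3^2-)/2 = 4.341 × 10^-4 mol
From the 2:1 ratio, n(Cu2+) in the aliquot = 2/1 × 4.341 × 10^-4 = 8.682 × 10^-4 mol
[Cu2+]_dilute = 8.682 × 10^-4 / 0.01949 = 0.04455 mol/L
[Cu2+]_original = 0.04455 × 250.0/19.87 = 0.5605 mol/L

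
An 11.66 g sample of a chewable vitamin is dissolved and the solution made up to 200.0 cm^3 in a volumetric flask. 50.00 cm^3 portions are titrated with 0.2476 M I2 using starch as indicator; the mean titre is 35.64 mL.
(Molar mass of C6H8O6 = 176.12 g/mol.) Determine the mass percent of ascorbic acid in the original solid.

53.32 %

C6H8O6 + I2 → C6H6O6 + 2 HI
n(I2) per titration = 0.03564 × 0.2476 = 8.824 × 10^-3 mol
n(C6H8O6) in each aliquot = 8.824 × 10^-3 mol (1:1 ratio)
n(C6H8O6) in the whole flask = 8.824 × 10^-3 × 200.0/50.00 = 0.03530 mol
mass of C6H8O6 = 0.03530 × 176.12 = 6.217 g
% C6H8O6 = 6.217 / 11.66 × 100 = 53.32 %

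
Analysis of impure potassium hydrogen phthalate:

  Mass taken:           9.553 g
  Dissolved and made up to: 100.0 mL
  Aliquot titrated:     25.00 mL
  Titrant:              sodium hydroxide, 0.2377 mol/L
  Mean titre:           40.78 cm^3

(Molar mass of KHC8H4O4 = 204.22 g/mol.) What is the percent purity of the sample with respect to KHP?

82.89 %

KHC8H4O4 + NaOH → KNaC8H4O4 + H2O
n(NaOH) per titration = 0.04078 × 0.2377 = 9.693 × 10^-3 mol
n(KHC8H4O4) in each aliquot = 9.693 × 10^-3 mol (1:1 ratio)
n(KHC8H4O4) in the whole flask = 9.693 × 10^-3 × 100.0/25.00 = 0.03877 mol
mass of KHC8H4O4 = 0.03877 × 204.22 = 7.918 g
% KHC8H4O4 = 7.918 / 9.553 × 100 = 82.89 %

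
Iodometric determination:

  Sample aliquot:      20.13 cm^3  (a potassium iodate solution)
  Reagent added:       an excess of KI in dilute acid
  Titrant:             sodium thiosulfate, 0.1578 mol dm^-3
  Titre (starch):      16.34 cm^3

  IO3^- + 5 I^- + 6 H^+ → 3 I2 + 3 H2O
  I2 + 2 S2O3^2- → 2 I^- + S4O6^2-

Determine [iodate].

0.02135 mol/L

n(S2O3^2-) = 0.01634 × 0.1578 = 2.578 × 10^-3 mol
n(I2) = n(S2O3^2-)/2 = 1.289 × 10^-3 mol
From the 1:3 ratio, n(IO3^-) in the aliquot = 1/3 × 1.289 × 10^-3 = 4.297 × 10^-4 mol
[IO3^-] = 4.297 × 10^-4 / 0.02013 = 0.02135 mol/L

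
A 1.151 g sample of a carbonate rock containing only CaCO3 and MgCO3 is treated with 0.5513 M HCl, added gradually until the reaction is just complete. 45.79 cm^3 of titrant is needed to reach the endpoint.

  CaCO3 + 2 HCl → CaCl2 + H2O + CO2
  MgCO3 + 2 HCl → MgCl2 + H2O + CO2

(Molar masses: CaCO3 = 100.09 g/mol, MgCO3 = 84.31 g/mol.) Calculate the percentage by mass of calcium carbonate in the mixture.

47.85 %

n(HCl) = 0.04579 × 0.5513 = 0.02524 mol
Let x = n(CaCO3), y = n(MgCO3).
Titrant: 2x + 2y = 0.02524;  mass: 100.09x + 84.31y = 1.151
Solving, x = 5.503 × 10^-3 mol, y = 7.119 × 10^-3 mol
mass of CaCO3 = 5.503 × 10^-3 × 100.09 = 0.5508 g
% CaCO3 = 0.5508 / 1.151 × 100 = 47.85 %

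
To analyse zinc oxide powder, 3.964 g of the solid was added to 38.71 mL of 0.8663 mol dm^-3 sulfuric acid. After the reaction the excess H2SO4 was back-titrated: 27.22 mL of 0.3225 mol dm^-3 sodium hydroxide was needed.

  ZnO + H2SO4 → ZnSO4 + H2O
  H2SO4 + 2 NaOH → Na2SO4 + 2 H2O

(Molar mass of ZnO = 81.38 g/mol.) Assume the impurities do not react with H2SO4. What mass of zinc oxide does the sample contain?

2.372 g

n(H2SO4) added = 0.03871 × 0.8663 = 0.03353 mol
n(NaOH) used in back-titration = 0.02722 × 0.3225 = 8.778 × 10^-3 mol
From the 1:2 ratio, n(H2SO4) left over = 1/2 × 8.778 × 10^-3 = 4.389 × 10^-3 mol
n(H2SO4) consumed by analyte = 0.03353 − 4.389 × 10^-3 = 0.02915 mol
n(ZnO) = 0.02915 mol (1:1 ratio)
mass of ZnO = 0.02915 × 81.38 = 2.372 g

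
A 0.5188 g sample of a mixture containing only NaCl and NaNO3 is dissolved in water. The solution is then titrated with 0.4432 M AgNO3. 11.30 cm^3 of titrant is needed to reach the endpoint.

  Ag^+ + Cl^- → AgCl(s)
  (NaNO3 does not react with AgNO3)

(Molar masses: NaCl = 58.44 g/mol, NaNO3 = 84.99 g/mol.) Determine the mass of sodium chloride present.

n(AgNO3) = 0.01130 × 0.4432 = 5.008 × 10^-3 mol
Let x = n(NaCl), y = n(NaNO3).
Titrant: 1x = 5.008 × 10^-3;  mass: 58.44x + 84.99y = 0.5188
Solving, x = 5.008 × 10^-3 mol, y = 2.661 × 10^-3 mol
mass of NaCl = 5.008 × 10^-3 × 58.44 = 0.2927 g

0.2927 g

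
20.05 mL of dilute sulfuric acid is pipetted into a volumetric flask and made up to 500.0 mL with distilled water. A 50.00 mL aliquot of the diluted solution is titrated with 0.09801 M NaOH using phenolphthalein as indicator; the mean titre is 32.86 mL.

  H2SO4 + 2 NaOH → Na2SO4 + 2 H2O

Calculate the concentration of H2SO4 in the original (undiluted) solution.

n(NaOH) = 0.03286 × 0.09801 = 3.221 × 10^-3 mol
From the 1:2 ratio, n(H2SO4) in the aliquot = 1/2 × 3.221 × 10^-3 = 1.610 × 10^-3 mol
[H2SO4]_dilute = 1.610 × 10^-3 / 0.05000 = 0.03221 mol/L
Dilution factor = 500.0 / 20.05 = 24.94
[H2SO4]_stock = 0.03221 × 24.94 = 0.8031 mol/L

0.8031 M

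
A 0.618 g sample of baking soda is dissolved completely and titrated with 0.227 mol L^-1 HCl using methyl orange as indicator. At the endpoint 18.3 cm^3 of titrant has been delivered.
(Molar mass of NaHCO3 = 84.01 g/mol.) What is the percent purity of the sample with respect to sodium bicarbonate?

56.5 %

NaHCO3 + HCl → NaCl + H2O + CO2
n(HCl) = 0.0183 L × 0.227 mol/L = 4.15 × 10^-3 mol
n(NaHCO3) = 4.15 × 10^-3 mol (1:1 ratio)
mass of NaHCO3 = 4.15 × 10^-3 × 84.01 g/mol = 0.349 g
% NaHCO3 = 0.349 / 0.618 × 100 = 56.5 %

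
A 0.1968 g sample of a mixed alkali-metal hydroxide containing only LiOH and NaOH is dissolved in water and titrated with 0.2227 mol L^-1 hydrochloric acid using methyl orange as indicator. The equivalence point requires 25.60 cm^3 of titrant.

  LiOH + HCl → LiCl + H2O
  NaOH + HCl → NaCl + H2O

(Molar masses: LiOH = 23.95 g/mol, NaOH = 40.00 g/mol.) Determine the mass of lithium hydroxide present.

0.04662 g

n(HCl) = 0.02560 × 0.2227 = 5.701 × 10^-3 mol
Let x = n(LiOH), y = n(NaOH).
Titrant: 1x + 1y = 5.701 × 10^-3;  mass: 23.95x + 40.00y = 0.1968
Solving, x = 1.947 × 10^-3 mol, y = 3.754 × 10^-3 mol
mass of LiOH = 1.947 × 10^-3 × 23.95 = 0.04662 g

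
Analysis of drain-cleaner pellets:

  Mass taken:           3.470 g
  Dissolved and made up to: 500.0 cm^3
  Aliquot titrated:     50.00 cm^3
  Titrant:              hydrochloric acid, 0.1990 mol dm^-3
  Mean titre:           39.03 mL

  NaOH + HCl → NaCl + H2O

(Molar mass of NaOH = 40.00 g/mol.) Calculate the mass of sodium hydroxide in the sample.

n(HCl) per titration = 0.03903 × 0.1990 = 7.767 × 10^-3 mol
n(NaOH) in each aliquot = 7.767 × 10^-3 mol (1:1 ratio)
n(NaOH) in the whole flask = 7.767 × 10^-3 × 500.0/50.00 = 0.07767 mol
mass of NaOH = 0.07767 × 40.00 = 3.107 g

3.107 g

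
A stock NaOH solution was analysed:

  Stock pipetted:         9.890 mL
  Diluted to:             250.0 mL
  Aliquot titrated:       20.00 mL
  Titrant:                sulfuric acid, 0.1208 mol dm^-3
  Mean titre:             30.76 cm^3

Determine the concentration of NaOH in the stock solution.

9.393 mol/L

2 NaOH + H2SO4 → Na2SO4 + 2 H2O
n(H2SO4) = 0.03076 × 0.1208 = 3.716 × 10^-3 mol
From the 2:1 ratio, n(NaOH) in the aliquot = 2/1 × 3.716 × 10^-3 = 7.432 × 10^-3 mol
[NaOH]_dilute = 7.432 × 10^-3 / 0.02000 = 0.3716 mol/L
Dilution factor = 250.0 / 9.890 = 25.28
[NaOH]_stock = 0.3716 × 25.28 = 9.393 mol/L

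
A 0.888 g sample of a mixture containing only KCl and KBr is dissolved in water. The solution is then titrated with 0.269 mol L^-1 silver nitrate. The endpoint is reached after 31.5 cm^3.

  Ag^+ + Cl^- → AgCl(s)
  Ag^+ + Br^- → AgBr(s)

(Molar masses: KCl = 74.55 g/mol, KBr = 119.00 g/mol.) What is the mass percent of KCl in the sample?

n(AgNO3) = 0.0315 × 0.269 = 8.47 × 10^-3 mol
Let x = n(KCl), y = n(KBr).
Titrant: 1x + 1y = 8.47 × 10^-3;  mass: 74.55x + 119.00y = 0.888
Solving, x = 2.71 × 10^-3 mol, y = 5.77 × 10^-3 mol
mass of KCl = 2.71 × 10^-3 × 74.55 = 0.202 g
% KCl = 0.202 / 0.888 × 100 = 22.7 %

22.7 %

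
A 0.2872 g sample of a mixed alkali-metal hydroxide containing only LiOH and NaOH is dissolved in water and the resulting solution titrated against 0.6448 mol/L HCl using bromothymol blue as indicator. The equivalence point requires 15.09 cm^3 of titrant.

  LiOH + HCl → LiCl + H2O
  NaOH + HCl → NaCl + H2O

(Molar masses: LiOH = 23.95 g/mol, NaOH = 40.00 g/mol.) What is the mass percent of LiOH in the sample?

53.00 %

n(HCl) = 0.01509 × 0.6448 = 9.730 × 10^-3 mol
Let x = n(LiOH), y = n(NaOH).
Titrant: 1x + 1y = 9.730 × 10^-3;  mass: 23.95x + 40.00y = 0.2872
Solving, x = 6.355 × 10^-3 mol, y = 3.375 × 10^-3 mol
mass of LiOH = 6.355 × 10^-3 × 23.95 = 0.1522 g
% LiOH = 0.1522 / 0.2872 × 100 = 53.00 %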